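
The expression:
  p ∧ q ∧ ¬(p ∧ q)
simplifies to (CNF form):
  False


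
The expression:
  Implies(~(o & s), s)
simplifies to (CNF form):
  s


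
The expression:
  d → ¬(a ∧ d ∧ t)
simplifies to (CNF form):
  ¬a ∨ ¬d ∨ ¬t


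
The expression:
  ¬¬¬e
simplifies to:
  ¬e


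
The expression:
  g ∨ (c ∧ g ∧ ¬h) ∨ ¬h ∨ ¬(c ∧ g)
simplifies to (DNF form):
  True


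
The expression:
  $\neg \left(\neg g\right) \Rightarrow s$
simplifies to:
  $s \vee \neg g$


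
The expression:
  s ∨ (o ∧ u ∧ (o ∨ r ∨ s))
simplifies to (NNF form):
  s ∨ (o ∧ u)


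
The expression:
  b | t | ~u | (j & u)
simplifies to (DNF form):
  b | j | t | ~u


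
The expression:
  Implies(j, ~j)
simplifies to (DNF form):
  ~j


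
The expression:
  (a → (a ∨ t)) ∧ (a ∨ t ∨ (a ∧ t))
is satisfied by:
  {a: True, t: True}
  {a: True, t: False}
  {t: True, a: False}


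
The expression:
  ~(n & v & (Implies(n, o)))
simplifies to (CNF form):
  ~n | ~o | ~v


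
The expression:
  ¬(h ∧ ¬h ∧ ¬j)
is always true.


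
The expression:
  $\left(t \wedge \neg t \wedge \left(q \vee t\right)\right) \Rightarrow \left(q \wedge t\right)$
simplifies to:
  $\text{True}$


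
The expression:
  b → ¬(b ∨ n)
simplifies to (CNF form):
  ¬b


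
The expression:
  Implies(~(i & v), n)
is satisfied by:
  {n: True, v: True, i: True}
  {n: True, v: True, i: False}
  {n: True, i: True, v: False}
  {n: True, i: False, v: False}
  {v: True, i: True, n: False}


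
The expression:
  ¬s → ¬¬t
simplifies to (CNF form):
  s ∨ t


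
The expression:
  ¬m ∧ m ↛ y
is never true.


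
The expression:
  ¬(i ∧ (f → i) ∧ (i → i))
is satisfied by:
  {i: False}


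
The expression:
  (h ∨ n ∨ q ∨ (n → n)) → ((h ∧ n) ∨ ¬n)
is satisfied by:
  {h: True, n: False}
  {n: False, h: False}
  {n: True, h: True}


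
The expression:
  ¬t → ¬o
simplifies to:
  t ∨ ¬o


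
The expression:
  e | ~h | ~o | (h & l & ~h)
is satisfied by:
  {e: True, h: False, o: False}
  {h: False, o: False, e: False}
  {o: True, e: True, h: False}
  {o: True, h: False, e: False}
  {e: True, h: True, o: False}
  {h: True, e: False, o: False}
  {o: True, h: True, e: True}


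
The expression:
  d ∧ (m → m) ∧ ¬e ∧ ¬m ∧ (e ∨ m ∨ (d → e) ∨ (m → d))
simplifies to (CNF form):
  d ∧ ¬e ∧ ¬m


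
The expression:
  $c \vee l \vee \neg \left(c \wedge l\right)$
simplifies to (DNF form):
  $\text{True}$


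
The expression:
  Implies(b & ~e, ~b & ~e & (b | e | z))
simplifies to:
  e | ~b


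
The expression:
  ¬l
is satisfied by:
  {l: False}


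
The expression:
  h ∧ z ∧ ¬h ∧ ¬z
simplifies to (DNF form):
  False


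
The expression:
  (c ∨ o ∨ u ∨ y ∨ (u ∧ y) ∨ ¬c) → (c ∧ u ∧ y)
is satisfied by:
  {c: True, u: True, y: True}


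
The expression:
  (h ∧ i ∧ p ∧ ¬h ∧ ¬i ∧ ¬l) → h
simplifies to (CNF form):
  True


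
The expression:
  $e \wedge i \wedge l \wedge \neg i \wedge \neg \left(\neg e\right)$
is never true.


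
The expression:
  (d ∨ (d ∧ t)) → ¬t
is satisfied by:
  {t: False, d: False}
  {d: True, t: False}
  {t: True, d: False}


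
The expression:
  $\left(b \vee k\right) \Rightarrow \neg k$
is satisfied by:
  {k: False}


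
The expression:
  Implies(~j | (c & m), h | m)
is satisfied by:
  {m: True, h: True, j: True}
  {m: True, h: True, j: False}
  {m: True, j: True, h: False}
  {m: True, j: False, h: False}
  {h: True, j: True, m: False}
  {h: True, j: False, m: False}
  {j: True, h: False, m: False}


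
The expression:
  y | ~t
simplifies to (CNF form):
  y | ~t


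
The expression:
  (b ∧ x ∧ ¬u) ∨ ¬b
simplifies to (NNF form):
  (x ∧ ¬u) ∨ ¬b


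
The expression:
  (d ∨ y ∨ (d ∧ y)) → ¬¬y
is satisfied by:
  {y: True, d: False}
  {d: False, y: False}
  {d: True, y: True}


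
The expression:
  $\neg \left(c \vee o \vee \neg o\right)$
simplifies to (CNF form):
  $\text{False}$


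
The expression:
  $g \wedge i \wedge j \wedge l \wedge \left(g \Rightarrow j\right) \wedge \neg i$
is never true.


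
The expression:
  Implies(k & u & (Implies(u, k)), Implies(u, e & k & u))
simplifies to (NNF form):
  e | ~k | ~u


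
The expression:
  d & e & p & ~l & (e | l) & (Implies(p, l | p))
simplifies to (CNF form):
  d & e & p & ~l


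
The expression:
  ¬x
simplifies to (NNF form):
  ¬x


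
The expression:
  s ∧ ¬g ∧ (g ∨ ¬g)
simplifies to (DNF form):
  s ∧ ¬g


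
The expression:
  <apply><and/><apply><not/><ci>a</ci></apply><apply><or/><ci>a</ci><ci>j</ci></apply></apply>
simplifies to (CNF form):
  <apply><and/><ci>j</ci><apply><not/><ci>a</ci></apply></apply>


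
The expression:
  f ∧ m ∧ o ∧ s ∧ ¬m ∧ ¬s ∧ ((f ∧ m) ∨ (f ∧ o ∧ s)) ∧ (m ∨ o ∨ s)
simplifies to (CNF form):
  False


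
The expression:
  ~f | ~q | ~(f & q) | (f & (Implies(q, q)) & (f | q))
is always true.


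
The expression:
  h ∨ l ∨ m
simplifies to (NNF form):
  h ∨ l ∨ m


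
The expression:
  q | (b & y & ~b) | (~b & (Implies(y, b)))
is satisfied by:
  {q: True, b: False, y: False}
  {y: True, q: True, b: False}
  {q: True, b: True, y: False}
  {y: True, q: True, b: True}
  {y: False, b: False, q: False}


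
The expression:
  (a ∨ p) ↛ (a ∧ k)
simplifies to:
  (a ∧ ¬k) ∨ (p ∧ ¬a)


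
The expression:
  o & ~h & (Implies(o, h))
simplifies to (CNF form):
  False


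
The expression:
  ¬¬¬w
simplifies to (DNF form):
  ¬w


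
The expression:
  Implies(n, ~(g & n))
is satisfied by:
  {g: False, n: False}
  {n: True, g: False}
  {g: True, n: False}


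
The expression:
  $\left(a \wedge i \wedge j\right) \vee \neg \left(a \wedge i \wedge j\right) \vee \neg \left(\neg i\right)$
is always true.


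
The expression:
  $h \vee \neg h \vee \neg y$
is always true.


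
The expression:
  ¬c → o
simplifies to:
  c ∨ o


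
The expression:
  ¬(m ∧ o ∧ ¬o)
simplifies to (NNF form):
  True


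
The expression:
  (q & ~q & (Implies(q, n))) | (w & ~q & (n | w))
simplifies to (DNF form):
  w & ~q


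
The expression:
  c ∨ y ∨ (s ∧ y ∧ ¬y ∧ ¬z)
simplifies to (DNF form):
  c ∨ y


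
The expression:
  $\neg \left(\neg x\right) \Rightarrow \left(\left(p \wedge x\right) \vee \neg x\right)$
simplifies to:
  $p \vee \neg x$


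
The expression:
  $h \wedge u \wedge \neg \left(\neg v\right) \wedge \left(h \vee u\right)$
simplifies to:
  $h \wedge u \wedge v$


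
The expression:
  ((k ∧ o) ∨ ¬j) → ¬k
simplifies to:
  (j ∧ ¬o) ∨ ¬k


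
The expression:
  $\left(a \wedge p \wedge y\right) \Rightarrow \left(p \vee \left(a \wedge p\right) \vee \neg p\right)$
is always true.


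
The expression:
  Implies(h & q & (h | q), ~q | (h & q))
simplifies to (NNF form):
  True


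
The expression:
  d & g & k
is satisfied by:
  {d: True, g: True, k: True}


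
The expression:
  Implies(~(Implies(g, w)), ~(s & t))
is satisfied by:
  {w: True, s: False, t: False, g: False}
  {g: False, s: False, w: False, t: False}
  {g: True, w: True, s: False, t: False}
  {g: True, s: False, w: False, t: False}
  {t: True, w: True, g: False, s: False}
  {t: True, g: False, s: False, w: False}
  {t: True, g: True, w: True, s: False}
  {t: True, g: True, s: False, w: False}
  {w: True, s: True, t: False, g: False}
  {s: True, t: False, w: False, g: False}
  {g: True, s: True, w: True, t: False}
  {g: True, s: True, t: False, w: False}
  {w: True, s: True, t: True, g: False}
  {s: True, t: True, g: False, w: False}
  {g: True, s: True, t: True, w: True}


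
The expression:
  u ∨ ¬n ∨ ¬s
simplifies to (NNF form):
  u ∨ ¬n ∨ ¬s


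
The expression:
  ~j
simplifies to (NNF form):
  ~j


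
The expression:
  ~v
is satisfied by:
  {v: False}


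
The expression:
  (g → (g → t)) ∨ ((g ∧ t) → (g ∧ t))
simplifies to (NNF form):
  True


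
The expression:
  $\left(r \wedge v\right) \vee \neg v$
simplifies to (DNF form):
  $r \vee \neg v$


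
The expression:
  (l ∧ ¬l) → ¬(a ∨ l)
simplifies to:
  True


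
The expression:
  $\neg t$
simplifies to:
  $\neg t$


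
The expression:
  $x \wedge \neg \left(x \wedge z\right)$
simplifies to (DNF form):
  $x \wedge \neg z$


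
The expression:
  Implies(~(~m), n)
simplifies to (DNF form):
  n | ~m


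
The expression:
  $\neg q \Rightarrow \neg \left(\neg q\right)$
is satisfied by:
  {q: True}


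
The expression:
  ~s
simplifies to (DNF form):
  ~s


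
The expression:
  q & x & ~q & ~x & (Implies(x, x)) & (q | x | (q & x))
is never true.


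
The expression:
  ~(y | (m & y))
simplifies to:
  ~y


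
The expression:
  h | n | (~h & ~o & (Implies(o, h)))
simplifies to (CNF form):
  h | n | ~o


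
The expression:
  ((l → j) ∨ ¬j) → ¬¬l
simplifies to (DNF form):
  l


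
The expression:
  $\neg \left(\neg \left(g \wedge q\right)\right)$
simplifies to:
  $g \wedge q$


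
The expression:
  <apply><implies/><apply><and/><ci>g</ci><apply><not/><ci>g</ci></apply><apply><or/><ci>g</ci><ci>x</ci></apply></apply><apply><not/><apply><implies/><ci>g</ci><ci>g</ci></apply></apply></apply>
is always true.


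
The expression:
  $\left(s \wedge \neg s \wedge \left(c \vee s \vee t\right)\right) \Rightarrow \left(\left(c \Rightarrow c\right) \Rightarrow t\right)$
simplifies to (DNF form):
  $\text{True}$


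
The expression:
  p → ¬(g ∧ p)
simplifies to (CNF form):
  ¬g ∨ ¬p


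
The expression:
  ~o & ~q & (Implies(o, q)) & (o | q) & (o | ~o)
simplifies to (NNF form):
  False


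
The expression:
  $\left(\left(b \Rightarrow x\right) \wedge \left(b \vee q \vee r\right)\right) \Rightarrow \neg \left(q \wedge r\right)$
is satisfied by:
  {b: True, x: False, q: False, r: False}
  {b: False, x: False, q: False, r: False}
  {b: True, x: True, q: False, r: False}
  {x: True, b: False, q: False, r: False}
  {r: True, b: True, x: False, q: False}
  {r: True, b: False, x: False, q: False}
  {r: True, b: True, x: True, q: False}
  {r: True, x: True, b: False, q: False}
  {q: True, b: True, r: False, x: False}
  {q: True, r: False, x: False, b: False}
  {b: True, q: True, x: True, r: False}
  {q: True, x: True, r: False, b: False}
  {b: True, q: True, r: True, x: False}


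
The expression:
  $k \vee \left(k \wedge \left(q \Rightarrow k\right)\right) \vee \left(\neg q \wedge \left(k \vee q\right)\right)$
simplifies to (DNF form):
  $k$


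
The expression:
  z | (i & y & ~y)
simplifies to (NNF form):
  z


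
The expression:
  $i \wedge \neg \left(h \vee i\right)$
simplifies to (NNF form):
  $\text{False}$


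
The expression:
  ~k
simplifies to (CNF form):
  ~k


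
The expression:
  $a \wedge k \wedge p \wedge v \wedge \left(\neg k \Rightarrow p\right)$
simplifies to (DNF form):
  $a \wedge k \wedge p \wedge v$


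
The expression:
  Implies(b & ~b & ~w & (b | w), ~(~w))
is always true.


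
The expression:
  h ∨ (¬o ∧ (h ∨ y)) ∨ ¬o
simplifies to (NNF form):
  h ∨ ¬o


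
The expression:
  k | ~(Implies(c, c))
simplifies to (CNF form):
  k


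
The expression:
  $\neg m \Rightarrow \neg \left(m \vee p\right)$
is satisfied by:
  {m: True, p: False}
  {p: False, m: False}
  {p: True, m: True}


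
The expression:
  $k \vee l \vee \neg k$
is always true.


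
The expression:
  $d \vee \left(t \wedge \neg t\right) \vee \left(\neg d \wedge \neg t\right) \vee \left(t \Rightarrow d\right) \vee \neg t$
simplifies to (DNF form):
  $d \vee \neg t$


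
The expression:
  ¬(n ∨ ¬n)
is never true.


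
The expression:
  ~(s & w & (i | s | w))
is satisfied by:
  {s: False, w: False}
  {w: True, s: False}
  {s: True, w: False}


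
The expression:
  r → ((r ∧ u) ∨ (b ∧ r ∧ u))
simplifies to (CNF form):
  u ∨ ¬r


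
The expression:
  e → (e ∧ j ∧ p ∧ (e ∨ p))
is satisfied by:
  {j: True, p: True, e: False}
  {j: True, p: False, e: False}
  {p: True, j: False, e: False}
  {j: False, p: False, e: False}
  {e: True, j: True, p: True}


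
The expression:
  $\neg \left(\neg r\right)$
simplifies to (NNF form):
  $r$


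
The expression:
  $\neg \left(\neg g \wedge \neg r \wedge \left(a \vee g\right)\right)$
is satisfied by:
  {r: True, g: True, a: False}
  {r: True, g: False, a: False}
  {g: True, r: False, a: False}
  {r: False, g: False, a: False}
  {r: True, a: True, g: True}
  {r: True, a: True, g: False}
  {a: True, g: True, r: False}


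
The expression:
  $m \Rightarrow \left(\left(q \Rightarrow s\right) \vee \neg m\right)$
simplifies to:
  $s \vee \neg m \vee \neg q$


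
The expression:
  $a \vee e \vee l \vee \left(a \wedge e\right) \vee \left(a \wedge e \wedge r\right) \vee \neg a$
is always true.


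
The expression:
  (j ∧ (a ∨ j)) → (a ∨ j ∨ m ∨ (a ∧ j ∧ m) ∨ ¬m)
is always true.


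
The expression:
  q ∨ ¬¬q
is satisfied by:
  {q: True}


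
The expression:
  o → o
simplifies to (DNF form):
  True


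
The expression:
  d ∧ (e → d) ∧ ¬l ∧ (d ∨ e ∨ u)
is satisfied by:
  {d: True, l: False}


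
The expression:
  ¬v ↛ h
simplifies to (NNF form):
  ¬h ∧ ¬v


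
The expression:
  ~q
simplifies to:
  ~q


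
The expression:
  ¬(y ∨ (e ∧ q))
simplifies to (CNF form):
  ¬y ∧ (¬e ∨ ¬q)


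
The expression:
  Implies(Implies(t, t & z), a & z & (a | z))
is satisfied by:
  {a: True, t: True, z: False}
  {t: True, z: False, a: False}
  {a: True, z: True, t: True}
  {a: True, z: True, t: False}


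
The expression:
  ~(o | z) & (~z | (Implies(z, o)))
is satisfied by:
  {o: False, z: False}


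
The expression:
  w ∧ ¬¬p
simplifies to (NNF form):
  p ∧ w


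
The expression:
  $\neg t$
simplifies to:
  $\neg t$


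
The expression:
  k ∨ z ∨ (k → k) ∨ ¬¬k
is always true.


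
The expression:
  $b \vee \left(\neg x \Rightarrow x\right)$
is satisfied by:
  {b: True, x: True}
  {b: True, x: False}
  {x: True, b: False}


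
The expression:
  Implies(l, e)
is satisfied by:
  {e: True, l: False}
  {l: False, e: False}
  {l: True, e: True}


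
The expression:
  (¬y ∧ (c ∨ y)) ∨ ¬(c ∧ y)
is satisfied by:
  {c: False, y: False}
  {y: True, c: False}
  {c: True, y: False}


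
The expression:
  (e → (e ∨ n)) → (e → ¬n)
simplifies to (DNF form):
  ¬e ∨ ¬n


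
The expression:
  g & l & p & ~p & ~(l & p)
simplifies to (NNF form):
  False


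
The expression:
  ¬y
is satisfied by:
  {y: False}


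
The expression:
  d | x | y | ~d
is always true.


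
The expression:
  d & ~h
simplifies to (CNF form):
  d & ~h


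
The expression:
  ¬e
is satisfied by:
  {e: False}


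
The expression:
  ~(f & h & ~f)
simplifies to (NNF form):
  True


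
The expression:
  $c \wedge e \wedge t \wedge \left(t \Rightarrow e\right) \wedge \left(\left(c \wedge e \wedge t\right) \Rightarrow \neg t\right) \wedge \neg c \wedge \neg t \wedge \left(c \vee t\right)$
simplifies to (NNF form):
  $\text{False}$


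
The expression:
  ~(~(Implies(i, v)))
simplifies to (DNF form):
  v | ~i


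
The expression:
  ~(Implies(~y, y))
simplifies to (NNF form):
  ~y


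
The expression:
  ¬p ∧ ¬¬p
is never true.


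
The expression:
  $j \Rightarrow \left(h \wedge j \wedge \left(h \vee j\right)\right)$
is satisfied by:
  {h: True, j: False}
  {j: False, h: False}
  {j: True, h: True}


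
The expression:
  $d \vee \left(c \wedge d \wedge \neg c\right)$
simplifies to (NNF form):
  $d$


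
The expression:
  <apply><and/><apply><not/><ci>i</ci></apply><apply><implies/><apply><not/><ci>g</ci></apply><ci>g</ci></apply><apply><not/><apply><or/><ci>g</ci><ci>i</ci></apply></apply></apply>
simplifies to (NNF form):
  <false/>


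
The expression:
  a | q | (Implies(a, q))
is always true.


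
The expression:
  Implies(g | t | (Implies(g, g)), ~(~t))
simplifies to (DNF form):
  t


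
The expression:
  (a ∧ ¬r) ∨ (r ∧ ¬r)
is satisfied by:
  {a: True, r: False}


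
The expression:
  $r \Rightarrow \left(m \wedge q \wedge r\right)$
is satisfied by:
  {m: True, q: True, r: False}
  {m: True, q: False, r: False}
  {q: True, m: False, r: False}
  {m: False, q: False, r: False}
  {r: True, m: True, q: True}


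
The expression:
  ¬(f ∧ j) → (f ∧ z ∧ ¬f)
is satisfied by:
  {j: True, f: True}


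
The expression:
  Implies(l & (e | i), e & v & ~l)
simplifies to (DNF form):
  ~l | (~e & ~i)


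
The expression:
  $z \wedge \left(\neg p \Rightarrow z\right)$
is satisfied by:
  {z: True}


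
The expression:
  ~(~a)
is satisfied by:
  {a: True}


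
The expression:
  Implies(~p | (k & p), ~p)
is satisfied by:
  {p: False, k: False}
  {k: True, p: False}
  {p: True, k: False}


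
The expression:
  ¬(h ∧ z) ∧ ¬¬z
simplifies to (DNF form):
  z ∧ ¬h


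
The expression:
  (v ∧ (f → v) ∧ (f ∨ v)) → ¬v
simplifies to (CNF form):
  ¬v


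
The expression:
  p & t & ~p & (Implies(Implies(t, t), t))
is never true.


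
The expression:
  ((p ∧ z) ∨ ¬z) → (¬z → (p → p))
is always true.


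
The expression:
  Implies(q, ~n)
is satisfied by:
  {q: False, n: False}
  {n: True, q: False}
  {q: True, n: False}


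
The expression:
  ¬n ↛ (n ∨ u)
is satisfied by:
  {n: False, u: False}


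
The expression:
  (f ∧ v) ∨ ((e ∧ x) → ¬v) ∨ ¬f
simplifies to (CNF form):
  True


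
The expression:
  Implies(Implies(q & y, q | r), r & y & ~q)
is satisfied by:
  {r: True, y: True, q: False}


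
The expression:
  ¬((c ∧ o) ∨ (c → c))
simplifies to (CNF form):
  False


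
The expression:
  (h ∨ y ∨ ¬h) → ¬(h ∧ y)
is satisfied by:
  {h: False, y: False}
  {y: True, h: False}
  {h: True, y: False}


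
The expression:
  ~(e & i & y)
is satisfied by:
  {e: False, y: False, i: False}
  {i: True, e: False, y: False}
  {y: True, e: False, i: False}
  {i: True, y: True, e: False}
  {e: True, i: False, y: False}
  {i: True, e: True, y: False}
  {y: True, e: True, i: False}


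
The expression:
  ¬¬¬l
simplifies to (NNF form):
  ¬l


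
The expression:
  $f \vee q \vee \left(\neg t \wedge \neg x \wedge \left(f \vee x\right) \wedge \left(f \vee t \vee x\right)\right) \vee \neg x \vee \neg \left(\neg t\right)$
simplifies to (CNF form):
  $f \vee q \vee t \vee \neg x$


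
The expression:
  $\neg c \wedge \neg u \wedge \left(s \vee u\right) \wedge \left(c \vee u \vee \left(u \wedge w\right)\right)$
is never true.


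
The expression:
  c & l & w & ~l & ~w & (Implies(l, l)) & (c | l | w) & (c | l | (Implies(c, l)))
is never true.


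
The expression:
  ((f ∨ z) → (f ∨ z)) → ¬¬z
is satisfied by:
  {z: True}


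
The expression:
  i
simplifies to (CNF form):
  i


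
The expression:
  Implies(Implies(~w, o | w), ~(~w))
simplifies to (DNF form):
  w | ~o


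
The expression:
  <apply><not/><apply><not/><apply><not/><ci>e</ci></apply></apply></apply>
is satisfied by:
  {e: False}


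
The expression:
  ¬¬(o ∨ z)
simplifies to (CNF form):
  o ∨ z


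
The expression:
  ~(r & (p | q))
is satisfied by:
  {p: False, r: False, q: False}
  {q: True, p: False, r: False}
  {p: True, q: False, r: False}
  {q: True, p: True, r: False}
  {r: True, q: False, p: False}


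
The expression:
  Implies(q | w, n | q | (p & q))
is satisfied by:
  {n: True, q: True, w: False}
  {n: True, w: False, q: False}
  {q: True, w: False, n: False}
  {q: False, w: False, n: False}
  {n: True, q: True, w: True}
  {n: True, w: True, q: False}
  {q: True, w: True, n: False}


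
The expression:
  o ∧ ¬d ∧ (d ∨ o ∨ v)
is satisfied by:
  {o: True, d: False}


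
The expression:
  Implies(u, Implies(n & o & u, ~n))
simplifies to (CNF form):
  ~n | ~o | ~u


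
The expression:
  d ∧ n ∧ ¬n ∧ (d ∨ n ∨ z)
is never true.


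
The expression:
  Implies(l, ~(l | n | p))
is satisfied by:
  {l: False}


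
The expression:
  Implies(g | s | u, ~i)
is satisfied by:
  {u: False, g: False, i: False, s: False}
  {s: True, u: False, g: False, i: False}
  {g: True, s: False, u: False, i: False}
  {s: True, g: True, u: False, i: False}
  {u: True, s: False, g: False, i: False}
  {s: True, u: True, g: False, i: False}
  {g: True, u: True, s: False, i: False}
  {s: True, g: True, u: True, i: False}
  {i: True, s: False, u: False, g: False}


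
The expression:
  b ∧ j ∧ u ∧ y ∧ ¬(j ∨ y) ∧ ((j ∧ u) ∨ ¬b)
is never true.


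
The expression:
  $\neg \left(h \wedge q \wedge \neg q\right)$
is always true.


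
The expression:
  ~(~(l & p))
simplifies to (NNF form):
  l & p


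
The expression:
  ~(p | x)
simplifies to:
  ~p & ~x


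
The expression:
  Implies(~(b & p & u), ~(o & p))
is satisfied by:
  {u: True, b: True, p: False, o: False}
  {u: True, b: False, p: False, o: False}
  {b: True, u: False, p: False, o: False}
  {u: False, b: False, p: False, o: False}
  {o: True, u: True, b: True, p: False}
  {o: True, u: True, b: False, p: False}
  {o: True, b: True, u: False, p: False}
  {o: True, b: False, u: False, p: False}
  {u: True, p: True, b: True, o: False}
  {u: True, p: True, b: False, o: False}
  {p: True, b: True, u: False, o: False}
  {p: True, u: False, b: False, o: False}
  {o: True, u: True, p: True, b: True}


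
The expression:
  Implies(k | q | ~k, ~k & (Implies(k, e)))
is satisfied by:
  {k: False}


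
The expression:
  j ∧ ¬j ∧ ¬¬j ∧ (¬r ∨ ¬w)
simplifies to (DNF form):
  False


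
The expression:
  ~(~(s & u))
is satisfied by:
  {u: True, s: True}


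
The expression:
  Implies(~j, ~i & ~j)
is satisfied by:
  {j: True, i: False}
  {i: False, j: False}
  {i: True, j: True}


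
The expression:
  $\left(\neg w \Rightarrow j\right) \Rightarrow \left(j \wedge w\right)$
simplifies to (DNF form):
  $\left(j \wedge w\right) \vee \left(\neg j \wedge \neg w\right)$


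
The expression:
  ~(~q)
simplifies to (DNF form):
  q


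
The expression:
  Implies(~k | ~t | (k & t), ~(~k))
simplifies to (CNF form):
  k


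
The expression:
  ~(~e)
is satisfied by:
  {e: True}


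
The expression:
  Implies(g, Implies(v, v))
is always true.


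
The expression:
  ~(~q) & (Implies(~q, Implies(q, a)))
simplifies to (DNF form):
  q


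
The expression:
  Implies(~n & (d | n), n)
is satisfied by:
  {n: True, d: False}
  {d: False, n: False}
  {d: True, n: True}


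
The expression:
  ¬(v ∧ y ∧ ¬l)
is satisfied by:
  {l: True, v: False, y: False}
  {v: False, y: False, l: False}
  {y: True, l: True, v: False}
  {y: True, v: False, l: False}
  {l: True, v: True, y: False}
  {v: True, l: False, y: False}
  {y: True, v: True, l: True}


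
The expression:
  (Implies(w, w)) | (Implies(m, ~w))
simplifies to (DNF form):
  True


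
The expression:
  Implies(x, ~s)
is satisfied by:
  {s: False, x: False}
  {x: True, s: False}
  {s: True, x: False}


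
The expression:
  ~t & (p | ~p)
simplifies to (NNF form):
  ~t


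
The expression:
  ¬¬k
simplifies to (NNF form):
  k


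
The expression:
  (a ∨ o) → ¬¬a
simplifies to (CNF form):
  a ∨ ¬o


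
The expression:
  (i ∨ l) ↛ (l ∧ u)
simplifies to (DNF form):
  (i ∧ ¬l) ∨ (l ∧ ¬u)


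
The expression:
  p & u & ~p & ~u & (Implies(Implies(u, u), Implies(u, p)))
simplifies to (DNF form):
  False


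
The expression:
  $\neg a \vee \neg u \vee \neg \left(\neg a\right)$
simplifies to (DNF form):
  $\text{True}$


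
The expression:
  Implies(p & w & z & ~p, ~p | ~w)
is always true.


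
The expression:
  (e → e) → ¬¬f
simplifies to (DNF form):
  f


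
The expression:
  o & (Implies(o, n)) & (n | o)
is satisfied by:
  {o: True, n: True}


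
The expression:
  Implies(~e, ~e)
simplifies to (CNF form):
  True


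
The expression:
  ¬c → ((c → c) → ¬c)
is always true.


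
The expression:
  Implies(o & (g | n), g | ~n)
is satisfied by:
  {g: True, o: False, n: False}
  {o: False, n: False, g: False}
  {n: True, g: True, o: False}
  {n: True, o: False, g: False}
  {g: True, o: True, n: False}
  {o: True, g: False, n: False}
  {n: True, o: True, g: True}


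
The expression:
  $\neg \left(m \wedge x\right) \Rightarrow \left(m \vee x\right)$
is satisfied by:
  {x: True, m: True}
  {x: True, m: False}
  {m: True, x: False}


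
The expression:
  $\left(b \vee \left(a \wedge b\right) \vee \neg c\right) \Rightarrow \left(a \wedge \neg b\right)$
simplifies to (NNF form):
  $\neg b \wedge \left(a \vee c\right)$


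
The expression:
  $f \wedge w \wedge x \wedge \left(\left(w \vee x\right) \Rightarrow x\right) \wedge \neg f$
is never true.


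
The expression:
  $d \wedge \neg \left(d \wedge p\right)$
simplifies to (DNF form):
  $d \wedge \neg p$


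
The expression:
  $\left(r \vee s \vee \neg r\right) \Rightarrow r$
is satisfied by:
  {r: True}


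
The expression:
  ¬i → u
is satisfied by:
  {i: True, u: True}
  {i: True, u: False}
  {u: True, i: False}


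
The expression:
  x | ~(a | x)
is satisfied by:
  {x: True, a: False}
  {a: False, x: False}
  {a: True, x: True}


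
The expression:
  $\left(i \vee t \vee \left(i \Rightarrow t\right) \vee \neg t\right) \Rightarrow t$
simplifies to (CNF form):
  $t$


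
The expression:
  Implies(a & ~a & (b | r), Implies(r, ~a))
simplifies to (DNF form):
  True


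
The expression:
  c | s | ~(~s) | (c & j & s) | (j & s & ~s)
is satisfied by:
  {c: True, s: True}
  {c: True, s: False}
  {s: True, c: False}


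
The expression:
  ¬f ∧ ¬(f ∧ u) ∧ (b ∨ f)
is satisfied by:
  {b: True, f: False}


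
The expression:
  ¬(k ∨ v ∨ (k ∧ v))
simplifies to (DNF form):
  ¬k ∧ ¬v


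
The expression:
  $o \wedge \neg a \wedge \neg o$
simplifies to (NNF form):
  $\text{False}$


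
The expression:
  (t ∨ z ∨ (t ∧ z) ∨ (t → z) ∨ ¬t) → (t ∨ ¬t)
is always true.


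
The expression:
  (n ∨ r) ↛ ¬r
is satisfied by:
  {r: True}


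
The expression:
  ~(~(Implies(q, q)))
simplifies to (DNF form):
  True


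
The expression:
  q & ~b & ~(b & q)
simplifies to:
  q & ~b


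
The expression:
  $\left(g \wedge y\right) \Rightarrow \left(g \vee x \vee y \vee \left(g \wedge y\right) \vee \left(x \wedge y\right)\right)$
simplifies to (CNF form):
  $\text{True}$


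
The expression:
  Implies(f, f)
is always true.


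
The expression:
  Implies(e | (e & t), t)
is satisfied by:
  {t: True, e: False}
  {e: False, t: False}
  {e: True, t: True}


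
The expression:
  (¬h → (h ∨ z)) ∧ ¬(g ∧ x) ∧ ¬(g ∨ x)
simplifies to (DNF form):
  (h ∧ ¬g ∧ ¬x) ∨ (z ∧ ¬g ∧ ¬x)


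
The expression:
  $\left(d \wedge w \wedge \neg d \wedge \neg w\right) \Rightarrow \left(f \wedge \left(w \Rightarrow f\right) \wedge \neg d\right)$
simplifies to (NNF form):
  $\text{True}$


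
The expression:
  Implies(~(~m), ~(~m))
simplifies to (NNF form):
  True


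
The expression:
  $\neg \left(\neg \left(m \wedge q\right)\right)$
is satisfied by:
  {m: True, q: True}


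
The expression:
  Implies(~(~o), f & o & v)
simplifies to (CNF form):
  (f | ~o) & (v | ~o)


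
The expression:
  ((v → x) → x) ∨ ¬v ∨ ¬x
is always true.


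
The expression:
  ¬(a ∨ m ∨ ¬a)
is never true.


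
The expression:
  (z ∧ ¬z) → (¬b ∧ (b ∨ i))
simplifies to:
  True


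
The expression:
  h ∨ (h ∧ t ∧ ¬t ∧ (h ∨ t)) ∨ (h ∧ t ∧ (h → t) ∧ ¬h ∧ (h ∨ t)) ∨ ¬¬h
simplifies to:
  h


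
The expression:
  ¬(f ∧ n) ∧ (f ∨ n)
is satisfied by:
  {n: True, f: False}
  {f: True, n: False}


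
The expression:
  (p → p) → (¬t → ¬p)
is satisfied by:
  {t: True, p: False}
  {p: False, t: False}
  {p: True, t: True}


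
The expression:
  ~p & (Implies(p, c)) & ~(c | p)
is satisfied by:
  {p: False, c: False}


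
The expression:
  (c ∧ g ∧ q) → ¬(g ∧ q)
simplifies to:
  ¬c ∨ ¬g ∨ ¬q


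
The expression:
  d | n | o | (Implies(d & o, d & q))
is always true.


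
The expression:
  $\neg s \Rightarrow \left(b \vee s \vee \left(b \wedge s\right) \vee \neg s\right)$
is always true.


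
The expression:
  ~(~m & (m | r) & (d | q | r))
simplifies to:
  m | ~r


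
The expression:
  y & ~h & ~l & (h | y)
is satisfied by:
  {y: True, h: False, l: False}


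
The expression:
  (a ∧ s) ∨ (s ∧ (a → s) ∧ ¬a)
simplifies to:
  s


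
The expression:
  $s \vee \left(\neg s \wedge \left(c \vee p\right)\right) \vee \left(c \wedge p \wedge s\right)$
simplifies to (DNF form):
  $c \vee p \vee s$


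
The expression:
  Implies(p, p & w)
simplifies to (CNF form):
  w | ~p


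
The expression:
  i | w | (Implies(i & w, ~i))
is always true.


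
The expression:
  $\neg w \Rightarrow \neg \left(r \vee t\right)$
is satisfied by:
  {w: True, t: False, r: False}
  {r: True, w: True, t: False}
  {w: True, t: True, r: False}
  {r: True, w: True, t: True}
  {r: False, t: False, w: False}


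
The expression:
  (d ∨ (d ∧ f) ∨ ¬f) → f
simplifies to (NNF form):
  f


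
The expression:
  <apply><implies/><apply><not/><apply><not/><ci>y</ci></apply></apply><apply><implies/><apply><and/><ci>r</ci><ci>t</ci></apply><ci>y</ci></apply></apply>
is always true.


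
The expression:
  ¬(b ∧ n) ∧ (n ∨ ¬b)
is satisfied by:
  {b: False}


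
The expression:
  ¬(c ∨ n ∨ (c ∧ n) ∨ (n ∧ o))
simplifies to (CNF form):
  ¬c ∧ ¬n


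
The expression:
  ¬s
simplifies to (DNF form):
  ¬s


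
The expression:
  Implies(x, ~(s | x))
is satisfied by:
  {x: False}


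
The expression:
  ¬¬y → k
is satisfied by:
  {k: True, y: False}
  {y: False, k: False}
  {y: True, k: True}


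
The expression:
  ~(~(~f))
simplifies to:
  ~f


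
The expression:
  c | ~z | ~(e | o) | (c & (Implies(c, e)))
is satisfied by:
  {c: True, e: False, o: False, z: False}
  {c: True, o: True, e: False, z: False}
  {c: True, e: True, o: False, z: False}
  {c: True, o: True, e: True, z: False}
  {c: False, e: False, o: False, z: False}
  {o: True, c: False, e: False, z: False}
  {e: True, c: False, o: False, z: False}
  {o: True, e: True, c: False, z: False}
  {z: True, c: True, e: False, o: False}
  {z: True, o: True, c: True, e: False}
  {z: True, c: True, e: True, o: False}
  {z: True, o: True, c: True, e: True}
  {z: True, c: False, e: False, o: False}


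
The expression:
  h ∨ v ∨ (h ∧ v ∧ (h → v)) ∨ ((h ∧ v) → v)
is always true.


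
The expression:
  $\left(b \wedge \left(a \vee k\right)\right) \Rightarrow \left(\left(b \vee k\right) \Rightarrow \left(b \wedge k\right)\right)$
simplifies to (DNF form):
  $k \vee \neg a \vee \neg b$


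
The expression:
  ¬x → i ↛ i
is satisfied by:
  {x: True}


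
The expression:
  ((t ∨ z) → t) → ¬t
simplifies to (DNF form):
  ¬t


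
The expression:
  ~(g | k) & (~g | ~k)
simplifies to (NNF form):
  ~g & ~k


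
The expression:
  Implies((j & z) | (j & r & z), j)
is always true.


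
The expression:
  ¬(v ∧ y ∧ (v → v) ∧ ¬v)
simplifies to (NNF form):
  True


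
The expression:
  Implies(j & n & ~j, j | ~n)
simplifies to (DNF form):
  True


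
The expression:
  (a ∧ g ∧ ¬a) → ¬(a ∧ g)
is always true.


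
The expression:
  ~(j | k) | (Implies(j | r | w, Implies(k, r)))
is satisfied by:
  {r: True, j: False, w: False, k: False}
  {r: True, w: True, j: False, k: False}
  {r: True, j: True, w: False, k: False}
  {r: True, w: True, j: True, k: False}
  {r: False, j: False, w: False, k: False}
  {w: True, r: False, j: False, k: False}
  {j: True, r: False, w: False, k: False}
  {w: True, j: True, r: False, k: False}
  {k: True, r: True, j: False, w: False}
  {k: True, w: True, r: True, j: False}
  {k: True, r: True, j: True, w: False}
  {k: True, w: True, r: True, j: True}
  {k: True, r: False, j: False, w: False}


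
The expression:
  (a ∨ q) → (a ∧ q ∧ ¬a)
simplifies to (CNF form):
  ¬a ∧ ¬q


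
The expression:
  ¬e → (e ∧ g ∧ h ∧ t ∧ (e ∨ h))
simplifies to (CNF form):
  e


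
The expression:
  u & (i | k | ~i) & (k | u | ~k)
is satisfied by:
  {u: True}


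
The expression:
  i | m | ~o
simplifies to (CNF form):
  i | m | ~o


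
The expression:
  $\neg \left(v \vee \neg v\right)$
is never true.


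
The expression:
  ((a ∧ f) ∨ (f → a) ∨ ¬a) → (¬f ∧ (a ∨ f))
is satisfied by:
  {a: True, f: False}


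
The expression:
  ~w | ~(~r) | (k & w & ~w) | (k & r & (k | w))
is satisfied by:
  {r: True, w: False}
  {w: False, r: False}
  {w: True, r: True}


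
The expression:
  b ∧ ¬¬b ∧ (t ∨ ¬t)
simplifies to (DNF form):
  b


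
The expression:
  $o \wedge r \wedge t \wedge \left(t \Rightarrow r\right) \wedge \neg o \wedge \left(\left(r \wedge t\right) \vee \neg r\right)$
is never true.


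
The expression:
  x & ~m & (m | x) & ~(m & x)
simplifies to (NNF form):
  x & ~m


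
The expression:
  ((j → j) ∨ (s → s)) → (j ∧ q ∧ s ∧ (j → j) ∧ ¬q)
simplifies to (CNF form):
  False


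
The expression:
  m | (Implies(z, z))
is always true.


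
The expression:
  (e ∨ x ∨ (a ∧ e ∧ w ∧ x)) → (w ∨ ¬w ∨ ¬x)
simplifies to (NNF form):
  True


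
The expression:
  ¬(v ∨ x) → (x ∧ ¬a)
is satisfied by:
  {x: True, v: True}
  {x: True, v: False}
  {v: True, x: False}


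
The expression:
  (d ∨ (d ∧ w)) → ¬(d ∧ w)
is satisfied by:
  {w: False, d: False}
  {d: True, w: False}
  {w: True, d: False}


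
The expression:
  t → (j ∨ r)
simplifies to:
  j ∨ r ∨ ¬t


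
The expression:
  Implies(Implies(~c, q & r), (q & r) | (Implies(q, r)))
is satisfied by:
  {r: True, c: False, q: False}
  {c: False, q: False, r: False}
  {r: True, q: True, c: False}
  {q: True, c: False, r: False}
  {r: True, c: True, q: False}
  {c: True, r: False, q: False}
  {r: True, q: True, c: True}


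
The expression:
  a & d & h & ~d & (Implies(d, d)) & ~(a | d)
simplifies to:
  False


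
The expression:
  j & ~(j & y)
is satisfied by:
  {j: True, y: False}


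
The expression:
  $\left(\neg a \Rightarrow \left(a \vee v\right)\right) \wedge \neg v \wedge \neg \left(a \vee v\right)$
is never true.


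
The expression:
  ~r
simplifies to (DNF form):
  ~r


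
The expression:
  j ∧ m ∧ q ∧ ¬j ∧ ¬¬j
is never true.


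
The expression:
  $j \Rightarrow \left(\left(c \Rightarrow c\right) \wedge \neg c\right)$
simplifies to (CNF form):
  $\neg c \vee \neg j$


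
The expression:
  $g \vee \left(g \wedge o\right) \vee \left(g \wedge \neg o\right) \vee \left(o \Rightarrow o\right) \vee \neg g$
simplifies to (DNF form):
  $\text{True}$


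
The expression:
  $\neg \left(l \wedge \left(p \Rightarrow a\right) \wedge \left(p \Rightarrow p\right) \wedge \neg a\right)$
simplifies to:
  $a \vee p \vee \neg l$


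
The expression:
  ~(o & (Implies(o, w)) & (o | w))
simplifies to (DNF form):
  ~o | ~w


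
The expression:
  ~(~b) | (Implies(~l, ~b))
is always true.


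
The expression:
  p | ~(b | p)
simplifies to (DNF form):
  p | ~b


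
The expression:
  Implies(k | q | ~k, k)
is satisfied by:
  {k: True}


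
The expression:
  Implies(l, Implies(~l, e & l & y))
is always true.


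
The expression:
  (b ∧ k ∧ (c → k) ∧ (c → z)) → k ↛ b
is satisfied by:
  {c: True, z: False, k: False, b: False}
  {c: False, z: False, k: False, b: False}
  {c: True, z: True, k: False, b: False}
  {z: True, c: False, k: False, b: False}
  {b: True, c: True, z: False, k: False}
  {b: True, c: False, z: False, k: False}
  {b: True, c: True, z: True, k: False}
  {b: True, z: True, c: False, k: False}
  {k: True, c: True, b: False, z: False}
  {k: True, b: False, z: False, c: False}
  {c: True, k: True, z: True, b: False}
  {k: True, z: True, b: False, c: False}
  {c: True, k: True, b: True, z: False}


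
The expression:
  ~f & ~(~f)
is never true.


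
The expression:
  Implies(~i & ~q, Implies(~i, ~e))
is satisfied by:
  {i: True, q: True, e: False}
  {i: True, e: False, q: False}
  {q: True, e: False, i: False}
  {q: False, e: False, i: False}
  {i: True, q: True, e: True}
  {i: True, e: True, q: False}
  {q: True, e: True, i: False}


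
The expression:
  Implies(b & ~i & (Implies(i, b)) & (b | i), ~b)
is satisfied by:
  {i: True, b: False}
  {b: False, i: False}
  {b: True, i: True}


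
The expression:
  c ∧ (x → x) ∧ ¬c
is never true.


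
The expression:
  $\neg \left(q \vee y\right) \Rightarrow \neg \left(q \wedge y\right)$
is always true.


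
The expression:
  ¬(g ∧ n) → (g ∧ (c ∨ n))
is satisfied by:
  {g: True, n: True, c: True}
  {g: True, n: True, c: False}
  {g: True, c: True, n: False}


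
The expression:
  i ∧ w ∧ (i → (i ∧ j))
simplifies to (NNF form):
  i ∧ j ∧ w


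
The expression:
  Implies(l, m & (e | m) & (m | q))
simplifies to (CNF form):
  m | ~l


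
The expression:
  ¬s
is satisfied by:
  {s: False}


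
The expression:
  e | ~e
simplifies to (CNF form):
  True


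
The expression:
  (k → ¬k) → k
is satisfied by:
  {k: True}


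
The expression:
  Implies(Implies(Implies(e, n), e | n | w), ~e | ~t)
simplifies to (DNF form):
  ~e | ~t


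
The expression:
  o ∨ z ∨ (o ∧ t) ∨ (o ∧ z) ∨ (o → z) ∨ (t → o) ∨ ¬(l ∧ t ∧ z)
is always true.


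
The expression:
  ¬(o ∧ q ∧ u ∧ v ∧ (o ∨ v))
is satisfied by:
  {u: False, v: False, q: False, o: False}
  {o: True, u: False, v: False, q: False}
  {q: True, u: False, v: False, o: False}
  {o: True, q: True, u: False, v: False}
  {v: True, o: False, u: False, q: False}
  {o: True, v: True, u: False, q: False}
  {q: True, v: True, o: False, u: False}
  {o: True, q: True, v: True, u: False}
  {u: True, q: False, v: False, o: False}
  {o: True, u: True, q: False, v: False}
  {q: True, u: True, o: False, v: False}
  {o: True, q: True, u: True, v: False}
  {v: True, u: True, q: False, o: False}
  {o: True, v: True, u: True, q: False}
  {q: True, v: True, u: True, o: False}
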